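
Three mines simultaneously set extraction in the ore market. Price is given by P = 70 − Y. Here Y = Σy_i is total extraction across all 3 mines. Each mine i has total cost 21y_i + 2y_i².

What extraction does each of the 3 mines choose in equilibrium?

6.125

A representative mine's profit is π_i = y_i(70 − Y) − 21y_i − 2y_i², with Y = y_i + Σ_{j≠i} y_j.
First-order condition: 49 − 6y_i − Σ_{j≠i} y_j = 0.
With identical mines, set every y_j = y: then 49 − 6y − 2y = 0, i.e. y = 49/8 = 6.125.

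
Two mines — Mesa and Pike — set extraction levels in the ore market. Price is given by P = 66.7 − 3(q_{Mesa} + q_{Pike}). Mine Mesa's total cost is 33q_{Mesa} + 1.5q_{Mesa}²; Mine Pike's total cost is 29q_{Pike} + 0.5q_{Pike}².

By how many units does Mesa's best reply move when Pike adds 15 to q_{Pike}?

Mine Mesa's profit: π = q_{Mesa}(66.7 − 3(q_{Mesa} + q_{Pike})) − 33q_{Mesa} − 1.5q_{Mesa}².
∂π/∂q_{Mesa} = 33.7 − 9q_{Mesa} − 3q_{Pike} = 0, so q_{Mesa} = 337/90 − (1/3)q_{Pike}.
The reaction-function slope is −1/3, so a 15-unit rise in q_{Pike} moves q_{Mesa} by −1/3 × 15 = −5. Mesa's best response falls — the actions are strategic substitutes.

-5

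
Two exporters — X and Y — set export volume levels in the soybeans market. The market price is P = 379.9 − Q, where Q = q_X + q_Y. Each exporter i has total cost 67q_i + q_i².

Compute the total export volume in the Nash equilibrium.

Exporter X's profit: π = q_X(379.9 − (q_X + q_Y)) − 67q_X − q_X².
∂π/∂q_X = 312.9 − 4q_X − q_Y = 0, so q_X = 78.225 − 0.25q_Y.
Setting q_X = q_Y in the reaction function: q_X = 78.225 − 0.25q_X, so q_X = 78.225 / 1.25 = 62.58.
Total export volume: 62.58 + 62.58 = 125.16.

125.16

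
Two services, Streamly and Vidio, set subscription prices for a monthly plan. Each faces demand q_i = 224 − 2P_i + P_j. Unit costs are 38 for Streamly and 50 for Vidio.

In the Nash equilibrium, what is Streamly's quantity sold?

Streamly's profit: π = (P_{Streamly} − 38)(224 − 2P_{Streamly} + P_{Vidio}).
∂π/∂P_{Streamly} = 300 − 4P_{Streamly} + P_{Vidio} = 0 ⇒ P_{Streamly} = 75 + 0.25P_{Vidio}.
Similarly P_{Vidio} = 81 + 0.25P_{Streamly}.
Plugging P_{Vidio} into Streamly's best response: P_{Streamly} = 75 + 0.25(81 + 0.25P_{Streamly}) ⇒ 0.9375P_{Streamly} = 95.25, so P_{Streamly} = 101.6.
Then P_{Vidio} = 81 + 0.25·101.6 = 106.4.
q_{Streamly} = 224 − 2·101.6 + 106.4 = 127.2.

127.2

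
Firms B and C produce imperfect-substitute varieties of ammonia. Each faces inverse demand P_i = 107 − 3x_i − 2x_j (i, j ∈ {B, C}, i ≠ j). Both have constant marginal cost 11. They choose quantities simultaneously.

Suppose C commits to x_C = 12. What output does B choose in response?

Firm B's profit: π = x_B(107 − 3x_B − 2x_C) − 11x_B.
∂π/∂x_B = 96 − 6x_B − 2x_C = 0 ⇒ x_B = 16 − (1/3)x_C.
At x_C = 12: x_B = 16 − (1/3)·12 = 12.

12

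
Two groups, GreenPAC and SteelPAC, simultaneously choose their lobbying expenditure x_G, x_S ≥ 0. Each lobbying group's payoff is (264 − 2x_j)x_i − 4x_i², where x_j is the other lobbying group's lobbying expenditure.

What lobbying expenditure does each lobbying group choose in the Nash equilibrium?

GreenPAC's payoff is (264 − 2x_S)x_G − 4x_G².
∂π/∂x_G = 264 − 2x_S − 8x_G = 0, so x_G = 33 − 0.25x_S.
By symmetry x_S = x_G; substituting into the reaction function, 1.25x_G = 33 and x_G = 26.4.

26.4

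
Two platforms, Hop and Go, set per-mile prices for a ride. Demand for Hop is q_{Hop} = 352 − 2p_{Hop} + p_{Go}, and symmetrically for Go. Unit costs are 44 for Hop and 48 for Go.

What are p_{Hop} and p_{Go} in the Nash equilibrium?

147.2, 148.8

Hop's profit: π = (p_{Hop} − 44)(352 − 2p_{Hop} + p_{Go}).
∂π/∂p_{Hop} = 440 − 4p_{Hop} + p_{Go} = 0 ⇒ p_{Hop} = 110 + 0.25p_{Go}.
Similarly p_{Go} = 112 + 0.25p_{Hop}.
Plugging p_{Go} into Hop's best response: p_{Hop} = 110 + 0.25(112 + 0.25p_{Hop}) ⇒ 0.9375p_{Hop} = 138, so p_{Hop} = 147.2.
Then p_{Go} = 112 + 0.25·147.2 = 148.8.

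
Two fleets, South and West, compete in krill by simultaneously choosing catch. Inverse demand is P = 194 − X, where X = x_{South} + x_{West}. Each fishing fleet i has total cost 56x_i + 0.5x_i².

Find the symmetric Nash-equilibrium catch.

34.5

Fishing fleet South's profit: π = x_{South}(194 − (x_{South} + x_{West})) − 56x_{South} − 0.5x_{South}².
∂π/∂x_{South} = 138 − 3x_{South} − x_{West} = 0, so x_{South} = 46 − (1/3)x_{West}.
By symmetry x_{West} = x_{South}; substituting into the reaction function, (4/3)x_{South} = 46 and x_{South} = 34.5.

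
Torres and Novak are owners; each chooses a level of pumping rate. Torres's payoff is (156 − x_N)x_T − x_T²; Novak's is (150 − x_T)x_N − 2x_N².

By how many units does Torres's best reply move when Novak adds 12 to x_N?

-6

Expanding Torres's payoff: 156x_T − x_Nx_T − x_T².
∂π/∂x_T = 156 − x_N − 2x_T = 0, so x_T = 78 − 0.5x_N.
The reaction-function slope is −0.5, so a 12-unit rise in x_N moves x_T by −0.5 × 12 = −6. Torres's best response falls — the actions are strategic substitutes.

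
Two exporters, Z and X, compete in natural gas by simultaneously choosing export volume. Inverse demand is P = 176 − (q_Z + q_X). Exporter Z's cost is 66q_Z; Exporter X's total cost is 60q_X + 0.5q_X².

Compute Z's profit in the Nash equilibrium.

Exporter Z's profit: π = q_Z(176 − (q_Z + q_X)) − 66q_Z.
∂π/∂q_Z = 110 − 2q_Z − q_X = 0, so q_Z = 55 − 0.5q_X.
For X: ∂π/∂q_X = 116 − 3q_X − q_Z = 0 ⇒ q_X = 116/3 − (1/3)q_Z.
Substituting the second reaction function into the first: q_Z = 55 − 0.5(116/3 − (1/3)q_Z), which gives (5/6)q_Z = 107/3 ⇒ q_Z = 42.8.
Then q_X = 116/3 − (1/3)·42.8 = 24.4.
Price P = 176 − 67.2 = 108.8.
Z's profit: (108.8 − 66)·42.8 = 1831.84.

1831.84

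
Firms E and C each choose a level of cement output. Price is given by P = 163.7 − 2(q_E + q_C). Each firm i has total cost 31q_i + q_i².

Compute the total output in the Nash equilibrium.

Firm E's profit: π = q_E(163.7 − 2(q_E + q_C)) − 31q_E − q_E².
∂π/∂q_E = 132.7 − 6q_E − 2q_C = 0, so q_E = 1327/60 − (1/3)q_C.
By symmetry q_C = q_E; substituting into the reaction function, (4/3)q_E = 1327/60 and q_E = 16.5875.
Total output: 16.5875 + 16.5875 = 33.175.

33.175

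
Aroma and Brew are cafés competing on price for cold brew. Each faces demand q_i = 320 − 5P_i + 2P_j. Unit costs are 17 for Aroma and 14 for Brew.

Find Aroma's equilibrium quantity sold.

166.5625

Aroma's profit: π = (P_{Aroma} − 17)(320 − 5P_{Aroma} + 2P_{Brew}).
∂π/∂P_{Aroma} = 405 − 10P_{Aroma} + 2P_{Brew} = 0 ⇒ P_{Aroma} = 40.5 + 0.2P_{Brew}.
Similarly P_{Brew} = 39 + 0.2P_{Aroma}.
Substituting the second reaction function into the first: P_{Aroma} = 40.5 + 0.2(39 + 0.2P_{Aroma}), which gives 0.96P_{Aroma} = 48.3 ⇒ P_{Aroma} = 50.3125.
Then P_{Brew} = 39 + 0.2·50.3125 = 49.0625.
q_{Aroma} = 320 − 5·50.3125 + 2·49.0625 = 166.5625.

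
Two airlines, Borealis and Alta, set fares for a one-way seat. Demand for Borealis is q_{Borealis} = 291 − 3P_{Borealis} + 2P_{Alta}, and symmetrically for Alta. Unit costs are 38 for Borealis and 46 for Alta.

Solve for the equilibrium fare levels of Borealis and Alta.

Borealis's profit: π = (P_{Borealis} − 38)(291 − 3P_{Borealis} + 2P_{Alta}).
∂π/∂P_{Borealis} = 405 − 6P_{Borealis} + 2P_{Alta} = 0 ⇒ P_{Borealis} = 67.5 + (1/3)P_{Alta}.
Similarly P_{Alta} = 71.5 + (1/3)P_{Borealis}.
Plugging P_{Alta} into Borealis's best response: P_{Borealis} = 67.5 + (1/3)(71.5 + (1/3)P_{Borealis}) ⇒ (8/9)P_{Borealis} = 274/3, so P_{Borealis} = 102.75.
Then P_{Alta} = 71.5 + (1/3)·102.75 = 105.75.

102.75, 105.75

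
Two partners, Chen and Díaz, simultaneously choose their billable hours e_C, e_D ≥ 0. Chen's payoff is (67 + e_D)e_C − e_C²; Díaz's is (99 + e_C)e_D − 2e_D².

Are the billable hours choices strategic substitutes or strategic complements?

Expanding Chen's payoff: 67e_C + e_De_C − e_C².
∂π/∂e_C = 67 + e_D − 2e_C = 0, so e_C = 33.5 + 0.5e_D.
The best-response slope de_C/de_D = 0.5 > 0: the reaction function is upward-sloping, so the choices are strategic complements.

strategic complements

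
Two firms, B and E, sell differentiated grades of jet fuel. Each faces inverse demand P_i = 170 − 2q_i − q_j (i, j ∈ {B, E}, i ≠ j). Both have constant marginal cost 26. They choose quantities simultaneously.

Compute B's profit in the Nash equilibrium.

1658.88

Firm B's profit: π = q_B(170 − 2q_B − q_E) − 26q_B.
∂π/∂q_B = 144 − 4q_B − q_E = 0 ⇒ q_B = 36 − 0.25q_E.
By symmetry q_E = q_B; substituting into the reaction function, 1.25q_B = 36 and q_B = 28.8.
P_B = 170 − 2·28.8 − 28.8 = 83.6.
Profit = (83.6 − 26)·28.8 = 1658.88.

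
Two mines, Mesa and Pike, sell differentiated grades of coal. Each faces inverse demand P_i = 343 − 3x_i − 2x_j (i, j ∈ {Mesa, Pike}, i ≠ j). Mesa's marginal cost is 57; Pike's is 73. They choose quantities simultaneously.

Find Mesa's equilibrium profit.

Mine Mesa's profit: π = x_{Mesa}(343 − 3x_{Mesa} − 2x_{Pike}) − 57x_{Mesa}.
∂π/∂x_{Mesa} = 286 − 6x_{Mesa} − 2x_{Pike} = 0 ⇒ x_{Mesa} = 143/3 − (1/3)x_{Pike}.
Similarly x_{Pike} = 45 − (1/3)x_{Mesa}.
Solving the two reaction functions simultaneously: (1 − (−1/3)(−1/3))x_{Mesa} = 143/3 − (1/3)·45, so (8/9)x_{Mesa} = 98/3 and x_{Mesa} = 36.75.
Then x_{Pike} = 45 − (1/3)·36.75 = 32.75.
P_{Mesa} = 343 − 3·36.75 − 2·32.75 = 167.25.
Profit = (167.25 − 57)·36.75 = 4051.6875.

4051.6875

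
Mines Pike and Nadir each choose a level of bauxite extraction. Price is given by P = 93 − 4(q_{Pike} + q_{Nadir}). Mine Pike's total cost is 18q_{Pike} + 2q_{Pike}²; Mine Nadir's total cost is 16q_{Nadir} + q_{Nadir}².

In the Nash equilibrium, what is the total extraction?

10.25

Mine Pike's profit: π = q_{Pike}(93 − 4(q_{Pike} + q_{Nadir})) − 18q_{Pike} − 2q_{Pike}².
∂π/∂q_{Pike} = 75 − 12q_{Pike} − 4q_{Nadir} = 0, so q_{Pike} = 6.25 − (1/3)q_{Nadir}.
For Nadir: ∂π/∂q_{Nadir} = 77 − 10q_{Nadir} − 4q_{Pike} = 0 ⇒ q_{Nadir} = 7.7 − 0.4q_{Pike}.
Solving the two reaction functions simultaneously: (1 − (−1/3)(−0.4))q_{Pike} = 6.25 − (1/3)·7.7, so (13/15)q_{Pike} = 221/60 and q_{Pike} = 4.25.
Then q_{Nadir} = 7.7 − 0.4·4.25 = 6.
Total extraction: 4.25 + 6 = 10.25.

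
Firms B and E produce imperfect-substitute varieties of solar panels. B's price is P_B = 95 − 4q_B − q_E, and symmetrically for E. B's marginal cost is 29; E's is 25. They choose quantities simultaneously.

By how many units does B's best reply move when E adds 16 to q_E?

-2

Firm B's profit: π = q_B(95 − 4q_B − q_E) − 29q_B.
∂π/∂q_B = 66 − 8q_B − q_E = 0 ⇒ q_B = 8.25 − 0.125q_E.
The reaction-function slope is −0.125, so a 16-unit rise in q_E moves q_B by −0.125 × 16 = −2. B's best response falls — the actions are strategic substitutes.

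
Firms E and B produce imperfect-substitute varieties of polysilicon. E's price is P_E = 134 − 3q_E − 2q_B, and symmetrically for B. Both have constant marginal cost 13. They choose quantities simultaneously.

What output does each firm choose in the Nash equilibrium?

15.125

Firm E's profit: π = q_E(134 − 3q_E − 2q_B) − 13q_E.
∂π/∂q_E = 121 − 6q_E − 2q_B = 0 ⇒ q_E = 121/6 − (1/3)q_B.
Setting q_E = q_B in the reaction function: q_E = 121/6 − (1/3)q_E, so q_E = (121/6) / (4/3) = 15.125.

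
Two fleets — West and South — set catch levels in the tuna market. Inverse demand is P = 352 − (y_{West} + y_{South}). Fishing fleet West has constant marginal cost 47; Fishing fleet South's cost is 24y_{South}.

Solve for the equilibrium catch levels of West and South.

Fishing fleet West's profit: π = y_{West}(352 − (y_{West} + y_{South})) − 47y_{West}.
∂π/∂y_{West} = 305 − 2y_{West} − y_{South} = 0, so y_{West} = 152.5 − 0.5y_{South}.
By the same steps for South: y_{South} = 164 − 0.5y_{West}.
Plugging y_{South} into West's best response: y_{West} = 152.5 − 0.5(164 − 0.5y_{West}) ⇒ 0.75y_{West} = 70.5, so y_{West} = 94.
Then y_{South} = 164 − 0.5·94 = 117.

94, 117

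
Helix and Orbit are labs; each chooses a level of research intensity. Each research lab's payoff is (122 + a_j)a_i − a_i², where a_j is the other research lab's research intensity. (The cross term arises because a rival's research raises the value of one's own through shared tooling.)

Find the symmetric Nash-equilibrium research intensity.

122

Helix's payoff is (122 + a_O)a_H − a_H².
∂π/∂a_H = 122 + a_O − 2a_H = 0, so a_H = 61 + 0.5a_O.
By symmetry a_O = a_H; substituting into the reaction function, 0.5a_H = 61 and a_H = 122.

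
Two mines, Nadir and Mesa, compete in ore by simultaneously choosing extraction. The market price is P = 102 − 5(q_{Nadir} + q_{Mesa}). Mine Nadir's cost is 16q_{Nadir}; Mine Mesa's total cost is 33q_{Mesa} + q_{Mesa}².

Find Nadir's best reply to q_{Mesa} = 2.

Mine Nadir's profit: π = q_{Nadir}(102 − 5(q_{Nadir} + q_{Mesa})) − 16q_{Nadir}.
∂π/∂q_{Nadir} = 86 − 10q_{Nadir} − 5q_{Mesa} = 0, so q_{Nadir} = 8.6 − 0.5q_{Mesa}.
At q_{Mesa} = 2: q_{Nadir} = 8.6 − 0.5·2 = 7.6.

7.6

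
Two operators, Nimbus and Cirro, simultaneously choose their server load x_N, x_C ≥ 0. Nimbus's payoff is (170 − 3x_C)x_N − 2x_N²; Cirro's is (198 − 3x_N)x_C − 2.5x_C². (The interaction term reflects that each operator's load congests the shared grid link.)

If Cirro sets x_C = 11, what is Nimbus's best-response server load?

Expanding Nimbus's payoff: 170x_N − 3x_Cx_N − 2x_N².
∂π/∂x_N = 170 − 3x_C − 4x_N = 0, so x_N = 42.5 − 0.75x_C.
At x_C = 11: x_N = 42.5 − 0.75·11 = 34.25.

34.25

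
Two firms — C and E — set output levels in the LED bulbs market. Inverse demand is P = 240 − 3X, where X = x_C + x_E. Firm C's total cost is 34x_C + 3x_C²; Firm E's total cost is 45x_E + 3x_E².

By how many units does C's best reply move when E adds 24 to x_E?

-6

Firm C's profit: π = x_C(240 − 3(x_C + x_E)) − 34x_C − 3x_C².
∂π/∂x_C = 206 − 12x_C − 3x_E = 0, so x_C = 103/6 − 0.25x_E.
The reaction-function slope is −0.25, so a 24-unit rise in x_E moves x_C by −0.25 × 24 = −6. C's best response falls — the actions are strategic substitutes.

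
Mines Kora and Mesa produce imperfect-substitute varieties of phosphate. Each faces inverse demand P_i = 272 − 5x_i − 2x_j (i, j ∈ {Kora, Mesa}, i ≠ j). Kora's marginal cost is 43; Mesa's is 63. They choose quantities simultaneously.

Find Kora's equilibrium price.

140.5

Mine Kora's profit: π = x_{Kora}(272 − 5x_{Kora} − 2x_{Mesa}) − 43x_{Kora}.
∂π/∂x_{Kora} = 229 − 10x_{Kora} − 2x_{Mesa} = 0 ⇒ x_{Kora} = 22.9 − 0.2x_{Mesa}.
Similarly x_{Mesa} = 20.9 − 0.2x_{Kora}.
Substituting the second reaction function into the first: x_{Kora} = 22.9 − 0.2(20.9 − 0.2x_{Kora}), which gives 0.96x_{Kora} = 18.72 ⇒ x_{Kora} = 19.5.
Then x_{Mesa} = 20.9 − 0.2·19.5 = 17.
P_{Kora} = 272 − 5·19.5 − 2·17 = 140.5.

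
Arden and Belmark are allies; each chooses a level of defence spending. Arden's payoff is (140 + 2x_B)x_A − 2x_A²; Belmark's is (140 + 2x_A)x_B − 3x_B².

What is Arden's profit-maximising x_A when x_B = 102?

Expanding Arden's payoff: 140x_A + 2x_Bx_A − 2x_A².
∂π/∂x_A = 140 + 2x_B − 4x_A = 0, so x_A = 35 + 0.5x_B.
At x_B = 102: x_A = 35 + 0.5·102 = 86.

86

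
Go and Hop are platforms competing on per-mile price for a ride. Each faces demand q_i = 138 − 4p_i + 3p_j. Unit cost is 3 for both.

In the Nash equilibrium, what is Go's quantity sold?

Go's profit: π = (p_{Go} − 3)(138 − 4p_{Go} + 3p_{Hop}).
∂π/∂p_{Go} = 150 − 8p_{Go} + 3p_{Hop} = 0 ⇒ p_{Go} = 18.75 + 0.375p_{Hop}.
Setting p_{Go} = p_{Hop} in the reaction function: p_{Go} = 18.75 + 0.375p_{Go}, so p_{Go} = 18.75 / 0.625 = 30.
q_{Go} = 138 − 4·30 + 3·30 = 108.

108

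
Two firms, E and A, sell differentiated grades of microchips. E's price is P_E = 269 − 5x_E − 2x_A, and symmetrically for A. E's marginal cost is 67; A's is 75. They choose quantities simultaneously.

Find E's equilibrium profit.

1445

Firm E's profit: π = x_E(269 − 5x_E − 2x_A) − 67x_E.
∂π/∂x_E = 202 − 10x_E − 2x_A = 0 ⇒ x_E = 20.2 − 0.2x_A.
Similarly x_A = 19.4 − 0.2x_E.
Substituting the second reaction function into the first: x_E = 20.2 − 0.2(19.4 − 0.2x_E), which gives 0.96x_E = 16.32 ⇒ x_E = 17.
Then x_A = 19.4 − 0.2·17 = 16.
P_E = 269 − 5·17 − 2·16 = 152.
Profit = (152 − 67)·17 = 1445.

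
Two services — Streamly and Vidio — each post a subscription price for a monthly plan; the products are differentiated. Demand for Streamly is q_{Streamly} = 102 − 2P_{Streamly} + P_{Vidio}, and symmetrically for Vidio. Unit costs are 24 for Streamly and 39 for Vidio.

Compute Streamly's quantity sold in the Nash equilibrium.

56

Streamly's profit: π = (P_{Streamly} − 24)(102 − 2P_{Streamly} + P_{Vidio}).
∂π/∂P_{Streamly} = 150 − 4P_{Streamly} + P_{Vidio} = 0 ⇒ P_{Streamly} = 37.5 + 0.25P_{Vidio}.
Similarly P_{Vidio} = 45 + 0.25P_{Streamly}.
Plugging P_{Vidio} into Streamly's best response: P_{Streamly} = 37.5 + 0.25(45 + 0.25P_{Streamly}) ⇒ 0.9375P_{Streamly} = 48.75, so P_{Streamly} = 52.
Then P_{Vidio} = 45 + 0.25·52 = 58.
q_{Streamly} = 102 − 2·52 + 58 = 56.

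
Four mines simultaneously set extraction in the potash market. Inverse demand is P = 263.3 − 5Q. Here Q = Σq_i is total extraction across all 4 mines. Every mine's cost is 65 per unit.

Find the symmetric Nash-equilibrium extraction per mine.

7.932

A representative mine's profit is π_i = q_i(263.3 − 5Q) − 65q_i, with Q = q_i + Σ_{j≠i} q_j.
First-order condition: 198.3 − 10q_i − 5Σ_{j≠i} q_j = 0.
With identical mines, set every q_j = q: then 198.3 − 10q − 15q = 0, i.e. q = 198.3/25 = 7.932.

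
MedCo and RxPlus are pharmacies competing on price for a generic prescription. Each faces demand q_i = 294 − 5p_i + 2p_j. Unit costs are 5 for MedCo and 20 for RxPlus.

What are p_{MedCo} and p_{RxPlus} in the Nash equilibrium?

MedCo's profit: π = (p_{MedCo} − 5)(294 − 5p_{MedCo} + 2p_{RxPlus}).
∂π/∂p_{MedCo} = 319 − 10p_{MedCo} + 2p_{RxPlus} = 0 ⇒ p_{MedCo} = 31.9 + 0.2p_{RxPlus}.
Similarly p_{RxPlus} = 39.4 + 0.2p_{MedCo}.
Plugging p_{RxPlus} into MedCo's best response: p_{MedCo} = 31.9 + 0.2(39.4 + 0.2p_{MedCo}) ⇒ 0.96p_{MedCo} = 39.78, so p_{MedCo} = 41.4375.
Then p_{RxPlus} = 39.4 + 0.2·41.4375 = 47.6875.

41.4375, 47.6875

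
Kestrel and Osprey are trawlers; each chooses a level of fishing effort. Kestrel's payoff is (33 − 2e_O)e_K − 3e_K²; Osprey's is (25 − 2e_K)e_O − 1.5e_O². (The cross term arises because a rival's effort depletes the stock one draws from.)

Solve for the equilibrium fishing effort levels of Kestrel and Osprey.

Expanding Kestrel's payoff: 33e_K − 2e_Oe_K − 3e_K².
∂π/∂e_K = 33 − 2e_O − 6e_K = 0, so e_K = 5.5 − (1/3)e_O.
Likewise for Osprey: e_O = 25/3 − (2/3)e_K.
Plugging e_O into Kestrel's best response: e_K = 5.5 − (1/3)(25/3 − (2/3)e_K) ⇒ (7/9)e_K = 49/18, so e_K = 3.5.
Then e_O = 25/3 − (2/3)·3.5 = 6.

3.5, 6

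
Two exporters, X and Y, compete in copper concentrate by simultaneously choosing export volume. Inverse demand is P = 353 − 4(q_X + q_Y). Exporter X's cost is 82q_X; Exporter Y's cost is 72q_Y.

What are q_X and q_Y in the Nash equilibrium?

Exporter X's profit: π = q_X(353 − 4(q_X + q_Y)) − 82q_X.
∂π/∂q_X = 271 − 8q_X − 4q_Y = 0, so q_X = 33.875 − 0.5q_Y.
By the same steps for Y: q_Y = 35.125 − 0.5q_X.
Substituting the second reaction function into the first: q_X = 33.875 − 0.5(35.125 − 0.5q_X), which gives 0.75q_X = 16.3125 ⇒ q_X = 21.75.
Then q_Y = 35.125 − 0.5·21.75 = 24.25.

21.75, 24.25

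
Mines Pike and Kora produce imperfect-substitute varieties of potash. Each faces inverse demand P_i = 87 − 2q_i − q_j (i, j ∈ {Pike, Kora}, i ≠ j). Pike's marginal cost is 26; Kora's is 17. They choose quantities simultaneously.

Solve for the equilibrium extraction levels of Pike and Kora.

11.6, 14.6

Mine Pike's profit: π = q_{Pike}(87 − 2q_{Pike} − q_{Kora}) − 26q_{Pike}.
∂π/∂q_{Pike} = 61 − 4q_{Pike} − q_{Kora} = 0 ⇒ q_{Pike} = 15.25 − 0.25q_{Kora}.
Similarly q_{Kora} = 17.5 − 0.25q_{Pike}.
Solving the two reaction functions simultaneously: (1 − (−0.25)(−0.25))q_{Pike} = 15.25 − 0.25·17.5, so 0.9375q_{Pike} = 10.875 and q_{Pike} = 11.6.
Then q_{Kora} = 17.5 − 0.25·11.6 = 14.6.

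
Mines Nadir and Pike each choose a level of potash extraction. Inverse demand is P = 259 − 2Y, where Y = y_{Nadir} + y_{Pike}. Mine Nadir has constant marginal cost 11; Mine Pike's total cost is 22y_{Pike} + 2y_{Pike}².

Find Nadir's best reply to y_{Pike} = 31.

Mine Nadir's profit: π = y_{Nadir}(259 − 2(y_{Nadir} + y_{Pike})) − 11y_{Nadir}.
∂π/∂y_{Nadir} = 248 − 4y_{Nadir} − 2y_{Pike} = 0, so y_{Nadir} = 62 − 0.5y_{Pike}.
At y_{Pike} = 31: y_{Nadir} = 62 − 0.5·31 = 46.5.

46.5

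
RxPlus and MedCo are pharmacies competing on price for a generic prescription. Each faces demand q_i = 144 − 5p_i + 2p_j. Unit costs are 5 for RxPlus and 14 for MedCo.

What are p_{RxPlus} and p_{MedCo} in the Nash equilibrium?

RxPlus's profit: π = (p_{RxPlus} − 5)(144 − 5p_{RxPlus} + 2p_{MedCo}).
∂π/∂p_{RxPlus} = 169 − 10p_{RxPlus} + 2p_{MedCo} = 0 ⇒ p_{RxPlus} = 16.9 + 0.2p_{MedCo}.
Similarly p_{MedCo} = 21.4 + 0.2p_{RxPlus}.
Solving the two reaction functions simultaneously: (1 − (0.2)(0.2))p_{RxPlus} = 16.9 + 0.2·21.4, so 0.96p_{RxPlus} = 21.18 and p_{RxPlus} = 22.0625.
Then p_{MedCo} = 21.4 + 0.2·22.0625 = 25.8125.

22.0625, 25.8125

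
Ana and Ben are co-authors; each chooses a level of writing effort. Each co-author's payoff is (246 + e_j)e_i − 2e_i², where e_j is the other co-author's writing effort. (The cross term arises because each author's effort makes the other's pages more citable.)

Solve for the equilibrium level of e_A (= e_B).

82

Ana's payoff is (246 + e_B)e_A − 2e_A².
∂π/∂e_A = 246 + e_B − 4e_A = 0, so e_A = 61.5 + 0.25e_B.
Setting e_A = e_B in the reaction function: e_A = 61.5 + 0.25e_A, so e_A = 61.5 / 0.75 = 82.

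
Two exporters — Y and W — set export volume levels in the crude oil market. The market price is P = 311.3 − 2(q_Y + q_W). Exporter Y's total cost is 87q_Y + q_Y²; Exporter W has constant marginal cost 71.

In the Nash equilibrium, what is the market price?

170.32

Exporter Y's profit: π = q_Y(311.3 − 2(q_Y + q_W)) − 87q_Y − q_Y².
∂π/∂q_Y = 224.3 − 6q_Y − 2q_W = 0, so q_Y = 2243/60 − (1/3)q_W.
For W: ∂π/∂q_W = 240.3 − 4q_W − 2q_Y = 0 ⇒ q_W = 60.075 − 0.5q_Y.
Solving the two reaction functions simultaneously: (1 − (−1/3)(−0.5))q_Y = 2243/60 − (1/3)·60.075, so (5/6)q_Y = 2083/120 and q_Y = 20.83.
Then q_W = 60.075 − 0.5·20.83 = 49.66.
Equilibrium price: P = 311.3 − 2·70.49 = 170.32.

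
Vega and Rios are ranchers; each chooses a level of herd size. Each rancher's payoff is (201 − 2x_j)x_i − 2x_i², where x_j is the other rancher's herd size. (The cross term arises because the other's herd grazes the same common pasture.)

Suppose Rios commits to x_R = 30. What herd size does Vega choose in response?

Vega's payoff is (201 − 2x_R)x_V − 2x_V².
∂π/∂x_V = 201 − 2x_R − 4x_V = 0, so x_V = 50.25 − 0.5x_R.
At x_R = 30: x_V = 50.25 − 0.5·30 = 35.25.

35.25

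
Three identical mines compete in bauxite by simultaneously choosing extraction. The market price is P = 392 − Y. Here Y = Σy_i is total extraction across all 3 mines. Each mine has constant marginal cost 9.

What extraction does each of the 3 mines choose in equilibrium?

A representative mine's profit is π_i = y_i(392 − Y) − 9y_i, with Y = y_i + Σ_{j≠i} y_j.
First-order condition: 383 − 2y_i − Σ_{j≠i} y_j = 0.
With identical mines, set every y_j = y: then 383 − 2y − 2y = 0, i.e. y = 383/4 = 95.75.

95.75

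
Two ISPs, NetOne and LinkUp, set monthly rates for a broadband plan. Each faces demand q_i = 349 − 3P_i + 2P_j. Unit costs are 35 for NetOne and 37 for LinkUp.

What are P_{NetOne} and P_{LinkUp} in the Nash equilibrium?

NetOne's profit: π = (P_{NetOne} − 35)(349 − 3P_{NetOne} + 2P_{LinkUp}).
∂π/∂P_{NetOne} = 454 − 6P_{NetOne} + 2P_{LinkUp} = 0 ⇒ P_{NetOne} = 227/3 + (1/3)P_{LinkUp}.
Similarly P_{LinkUp} = 230/3 + (1/3)P_{NetOne}.
Substituting the second reaction function into the first: P_{NetOne} = 227/3 + (1/3)(230/3 + (1/3)P_{NetOne}), which gives (8/9)P_{NetOne} = 911/9 ⇒ P_{NetOne} = 113.875.
Then P_{LinkUp} = 230/3 + (1/3)·113.875 = 114.625.

113.875, 114.625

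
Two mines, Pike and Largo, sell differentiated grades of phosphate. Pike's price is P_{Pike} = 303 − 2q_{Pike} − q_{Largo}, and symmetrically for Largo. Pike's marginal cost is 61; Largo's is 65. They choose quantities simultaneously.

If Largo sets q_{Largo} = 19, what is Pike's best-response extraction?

55.75

Mine Pike's profit: π = q_{Pike}(303 − 2q_{Pike} − q_{Largo}) − 61q_{Pike}.
∂π/∂q_{Pike} = 242 − 4q_{Pike} − q_{Largo} = 0 ⇒ q_{Pike} = 60.5 − 0.25q_{Largo}.
At q_{Largo} = 19: q_{Pike} = 60.5 − 0.25·19 = 55.75.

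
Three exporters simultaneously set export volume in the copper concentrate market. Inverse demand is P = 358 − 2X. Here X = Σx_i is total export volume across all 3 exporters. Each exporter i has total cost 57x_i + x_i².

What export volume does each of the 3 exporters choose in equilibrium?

A representative exporter's profit is π_i = x_i(358 − 2X) − 57x_i − x_i², with X = x_i + Σ_{j≠i} x_j.
First-order condition: 301 − 6x_i − 2Σ_{j≠i} x_j = 0.
With identical exporters, set every x_j = x: then 301 − 6x − 4x = 0, i.e. x = 301/10 = 30.1.

30.1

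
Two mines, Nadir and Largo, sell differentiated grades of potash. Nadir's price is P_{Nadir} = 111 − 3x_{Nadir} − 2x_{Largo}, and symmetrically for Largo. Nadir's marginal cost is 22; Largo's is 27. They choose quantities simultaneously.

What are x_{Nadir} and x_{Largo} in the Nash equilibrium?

11.4375, 10.1875

Mine Nadir's profit: π = x_{Nadir}(111 − 3x_{Nadir} − 2x_{Largo}) − 22x_{Nadir}.
∂π/∂x_{Nadir} = 89 − 6x_{Nadir} − 2x_{Largo} = 0 ⇒ x_{Nadir} = 89/6 − (1/3)x_{Largo}.
Similarly x_{Largo} = 14 − (1/3)x_{Nadir}.
Solving the two reaction functions simultaneously: (1 − (−1/3)(−1/3))x_{Nadir} = 89/6 − (1/3)·14, so (8/9)x_{Nadir} = 61/6 and x_{Nadir} = 11.4375.
Then x_{Largo} = 14 − (1/3)·11.4375 = 10.1875.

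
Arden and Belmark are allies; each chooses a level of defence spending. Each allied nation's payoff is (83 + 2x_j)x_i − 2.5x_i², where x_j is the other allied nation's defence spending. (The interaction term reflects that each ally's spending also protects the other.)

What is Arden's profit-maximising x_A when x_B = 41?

Arden's payoff is (83 + 2x_B)x_A − 2.5x_A².
∂π/∂x_A = 83 + 2x_B − 5x_A = 0, so x_A = 16.6 + 0.4x_B.
At x_B = 41: x_A = 16.6 + 0.4·41 = 33.

33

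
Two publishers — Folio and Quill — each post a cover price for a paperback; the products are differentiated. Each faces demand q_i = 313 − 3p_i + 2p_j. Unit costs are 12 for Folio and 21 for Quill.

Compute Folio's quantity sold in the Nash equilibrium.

Folio's profit: π = (p_{Folio} − 12)(313 − 3p_{Folio} + 2p_{Quill}).
∂π/∂p_{Folio} = 349 − 6p_{Folio} + 2p_{Quill} = 0 ⇒ p_{Folio} = 349/6 + (1/3)p_{Quill}.
Similarly p_{Quill} = 188/3 + (1/3)p_{Folio}.
Solving the two reaction functions simultaneously: (1 − (1/3)(1/3))p_{Folio} = 349/6 + (1/3)·(188/3), so (8/9)p_{Folio} = 1423/18 and p_{Folio} = 88.9375.
Then p_{Quill} = 188/3 + (1/3)·88.9375 = 92.3125.
q_{Folio} = 313 − 3·88.9375 + 2·92.3125 = 230.8125.

230.8125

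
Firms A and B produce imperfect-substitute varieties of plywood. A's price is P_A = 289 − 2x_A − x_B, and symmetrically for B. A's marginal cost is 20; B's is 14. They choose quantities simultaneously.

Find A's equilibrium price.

126.8

Firm A's profit: π = x_A(289 − 2x_A − x_B) − 20x_A.
∂π/∂x_A = 269 − 4x_A − x_B = 0 ⇒ x_A = 67.25 − 0.25x_B.
Similarly x_B = 68.75 − 0.25x_A.
Plugging x_B into A's best response: x_A = 67.25 − 0.25(68.75 − 0.25x_A) ⇒ 0.9375x_A = 50.0625, so x_A = 53.4.
Then x_B = 68.75 − 0.25·53.4 = 55.4.
P_A = 289 − 2·53.4 − 55.4 = 126.8.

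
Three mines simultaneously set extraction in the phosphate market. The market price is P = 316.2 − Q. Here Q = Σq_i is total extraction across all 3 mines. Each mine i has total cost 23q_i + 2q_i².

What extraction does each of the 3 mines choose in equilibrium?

A representative mine's profit is π_i = q_i(316.2 − Q) − 23q_i − 2q_i², with Q = q_i + Σ_{j≠i} q_j.
First-order condition: 293.2 − 6q_i − Σ_{j≠i} q_j = 0.
In a symmetric equilibrium every mine chooses the same q, so Σ_{j≠i} q_j = 2q. The condition becomes 293.2 − 8q = 0, giving q = 293.2/8 = 36.65.

36.65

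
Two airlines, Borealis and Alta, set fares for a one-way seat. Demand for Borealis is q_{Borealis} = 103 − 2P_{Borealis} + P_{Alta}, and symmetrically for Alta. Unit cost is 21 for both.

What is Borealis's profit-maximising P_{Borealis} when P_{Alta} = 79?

56

Borealis's profit: π = (P_{Borealis} − 21)(103 − 2P_{Borealis} + P_{Alta}).
∂π/∂P_{Borealis} = 145 − 4P_{Borealis} + P_{Alta} = 0 ⇒ P_{Borealis} = 36.25 + 0.25P_{Alta}.
At P_{Alta} = 79: P_{Borealis} = 36.25 + 0.25·79 = 56.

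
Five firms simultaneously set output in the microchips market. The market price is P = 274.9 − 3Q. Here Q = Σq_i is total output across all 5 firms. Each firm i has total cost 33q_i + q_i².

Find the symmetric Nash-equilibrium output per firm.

12.095

A representative firm's profit is π_i = q_i(274.9 − 3Q) − 33q_i − q_i², with Q = q_i + Σ_{j≠i} q_j.
First-order condition: 241.9 − 8q_i − 3Σ_{j≠i} q_j = 0.
In a symmetric equilibrium every firm chooses the same q, so Σ_{j≠i} q_j = 4q. The condition becomes 241.9 − 20q = 0, giving q = 241.9/20 = 12.095.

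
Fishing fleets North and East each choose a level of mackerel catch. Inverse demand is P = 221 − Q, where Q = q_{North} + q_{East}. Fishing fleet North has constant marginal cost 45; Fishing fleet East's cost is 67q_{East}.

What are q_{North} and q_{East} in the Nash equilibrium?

66, 44

Fishing fleet North's profit: π = q_{North}(221 − (q_{North} + q_{East})) − 45q_{North}.
∂π/∂q_{North} = 176 − 2q_{North} − q_{East} = 0, so q_{North} = 88 − 0.5q_{East}.
By the same steps for East: q_{East} = 77 − 0.5q_{North}.
Plugging q_{East} into North's best response: q_{North} = 88 − 0.5(77 − 0.5q_{North}) ⇒ 0.75q_{North} = 49.5, so q_{North} = 66.
Then q_{East} = 77 − 0.5·66 = 44.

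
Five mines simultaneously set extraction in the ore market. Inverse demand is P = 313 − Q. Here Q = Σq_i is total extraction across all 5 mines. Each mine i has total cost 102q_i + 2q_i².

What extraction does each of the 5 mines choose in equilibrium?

A representative mine's profit is π_i = q_i(313 − Q) − 102q_i − 2q_i², with Q = q_i + Σ_{j≠i} q_j.
First-order condition: 211 − 6q_i − Σ_{j≠i} q_j = 0.
Imposing symmetry (q_j = q for all j) turns Σ_{j≠i} q_j into 4q, so 211 = 10q and q = 21.1.

21.1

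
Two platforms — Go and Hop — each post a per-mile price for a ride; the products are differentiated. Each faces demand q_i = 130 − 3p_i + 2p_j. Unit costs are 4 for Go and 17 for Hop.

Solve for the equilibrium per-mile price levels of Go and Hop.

37.9375, 42.8125

Go's profit: π = (p_{Go} − 4)(130 − 3p_{Go} + 2p_{Hop}).
∂π/∂p_{Go} = 142 − 6p_{Go} + 2p_{Hop} = 0 ⇒ p_{Go} = 71/3 + (1/3)p_{Hop}.
Similarly p_{Hop} = 181/6 + (1/3)p_{Go}.
Plugging p_{Hop} into Go's best response: p_{Go} = 71/3 + (1/3)(181/6 + (1/3)p_{Go}) ⇒ (8/9)p_{Go} = 607/18, so p_{Go} = 37.9375.
Then p_{Hop} = 181/6 + (1/3)·37.9375 = 42.8125.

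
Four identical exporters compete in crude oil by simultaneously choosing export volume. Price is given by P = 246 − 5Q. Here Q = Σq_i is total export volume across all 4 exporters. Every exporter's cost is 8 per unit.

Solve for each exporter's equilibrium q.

9.52

A representative exporter's profit is π_i = q_i(246 − 5Q) − 8q_i, with Q = q_i + Σ_{j≠i} q_j.
First-order condition: 238 − 10q_i − 5Σ_{j≠i} q_j = 0.
Imposing symmetry (q_j = q for all j) turns Σ_{j≠i} q_j into 3q, so 238 = 25q and q = 9.52.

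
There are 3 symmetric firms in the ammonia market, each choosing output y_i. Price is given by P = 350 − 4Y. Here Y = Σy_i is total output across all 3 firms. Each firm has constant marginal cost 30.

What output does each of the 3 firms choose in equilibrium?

20

A representative firm's profit is π_i = y_i(350 − 4Y) − 30y_i, with Y = y_i + Σ_{j≠i} y_j.
First-order condition: 320 − 8y_i − 4Σ_{j≠i} y_j = 0.
With identical firms, set every y_j = y: then 320 − 8y − 8y = 0, i.e. y = 320/16 = 20.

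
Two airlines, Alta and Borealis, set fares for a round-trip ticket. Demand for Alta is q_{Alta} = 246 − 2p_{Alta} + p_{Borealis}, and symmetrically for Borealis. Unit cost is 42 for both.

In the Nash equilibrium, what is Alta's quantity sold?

Alta's profit: π = (p_{Alta} − 42)(246 − 2p_{Alta} + p_{Borealis}).
∂π/∂p_{Alta} = 330 − 4p_{Alta} + p_{Borealis} = 0 ⇒ p_{Alta} = 82.5 + 0.25p_{Borealis}.
The game is symmetric, so in equilibrium p_{Borealis} = p_{Alta}: the reaction function gives 0.75p_{Alta} = 82.5, hence p_{Alta} = 110.
q_{Alta} = 246 − 2·110 + 110 = 136.

136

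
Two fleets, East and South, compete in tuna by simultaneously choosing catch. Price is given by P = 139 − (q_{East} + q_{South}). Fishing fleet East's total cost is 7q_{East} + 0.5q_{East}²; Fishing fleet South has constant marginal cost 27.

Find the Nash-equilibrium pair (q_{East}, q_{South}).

Fishing fleet East's profit: π = q_{East}(139 − (q_{East} + q_{South})) − 7q_{East} − 0.5q_{East}².
∂π/∂q_{East} = 132 − 3q_{East} − q_{South} = 0, so q_{East} = 44 − (1/3)q_{South}.
For South: ∂π/∂q_{South} = 112 − 2q_{South} − q_{East} = 0 ⇒ q_{South} = 56 − 0.5q_{East}.
Substituting the second reaction function into the first: q_{East} = 44 − (1/3)(56 − 0.5q_{East}), which gives (5/6)q_{East} = 76/3 ⇒ q_{East} = 30.4.
Then q_{South} = 56 − 0.5·30.4 = 40.8.

30.4, 40.8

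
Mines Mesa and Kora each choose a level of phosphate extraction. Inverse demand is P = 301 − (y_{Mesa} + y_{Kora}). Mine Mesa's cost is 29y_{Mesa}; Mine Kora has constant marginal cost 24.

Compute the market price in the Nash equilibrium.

118

Mine Mesa's profit: π = y_{Mesa}(301 − (y_{Mesa} + y_{Kora})) − 29y_{Mesa}.
∂π/∂y_{Mesa} = 272 − 2y_{Mesa} − y_{Kora} = 0, so y_{Mesa} = 136 − 0.5y_{Kora}.
By the same steps for Kora: y_{Kora} = 138.5 − 0.5y_{Mesa}.
Plugging y_{Kora} into Mesa's best response: y_{Mesa} = 136 − 0.5(138.5 − 0.5y_{Mesa}) ⇒ 0.75y_{Mesa} = 66.75, so y_{Mesa} = 89.
Then y_{Kora} = 138.5 − 0.5·89 = 94.
Equilibrium price: P = 301 − 183 = 118.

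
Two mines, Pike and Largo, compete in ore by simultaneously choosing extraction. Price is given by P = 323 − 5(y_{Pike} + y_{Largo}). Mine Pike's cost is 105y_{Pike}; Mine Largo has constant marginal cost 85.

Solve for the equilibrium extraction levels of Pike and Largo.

13.2, 17.2

Mine Pike's profit: π = y_{Pike}(323 − 5(y_{Pike} + y_{Largo})) − 105y_{Pike}.
∂π/∂y_{Pike} = 218 − 10y_{Pike} − 5y_{Largo} = 0, so y_{Pike} = 21.8 − 0.5y_{Largo}.
By the same steps for Largo: y_{Largo} = 23.8 − 0.5y_{Pike}.
Solving the two reaction functions simultaneously: (1 − (−0.5)(−0.5))y_{Pike} = 21.8 − 0.5·23.8, so 0.75y_{Pike} = 9.9 and y_{Pike} = 13.2.
Then y_{Largo} = 23.8 − 0.5·13.2 = 17.2.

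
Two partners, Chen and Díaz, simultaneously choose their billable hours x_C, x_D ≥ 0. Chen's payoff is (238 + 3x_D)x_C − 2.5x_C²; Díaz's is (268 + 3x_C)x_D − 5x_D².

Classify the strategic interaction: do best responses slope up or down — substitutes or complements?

Expanding Chen's payoff: 238x_C + 3x_Dx_C − 2.5x_C².
∂π/∂x_C = 238 + 3x_D − 5x_C = 0, so x_C = 47.6 + 0.6x_D.
The best-response slope dx_C/dx_D = 0.6 > 0: the reaction function is upward-sloping, so the choices are strategic complements.

strategic complements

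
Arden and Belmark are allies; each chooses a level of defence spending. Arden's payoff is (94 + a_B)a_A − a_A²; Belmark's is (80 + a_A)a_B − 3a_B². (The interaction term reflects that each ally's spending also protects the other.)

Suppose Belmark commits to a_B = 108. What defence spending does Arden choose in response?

Expanding Arden's payoff: 94a_A + a_Ba_A − a_A².
∂π/∂a_A = 94 + a_B − 2a_A = 0, so a_A = 47 + 0.5a_B.
At a_B = 108: a_A = 47 + 0.5·108 = 101.

101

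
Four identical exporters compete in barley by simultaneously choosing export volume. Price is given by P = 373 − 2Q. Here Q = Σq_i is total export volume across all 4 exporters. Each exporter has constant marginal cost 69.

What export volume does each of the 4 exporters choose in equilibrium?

A representative exporter's profit is π_i = q_i(373 − 2Q) − 69q_i, with Q = q_i + Σ_{j≠i} q_j.
First-order condition: 304 − 4q_i − 2Σ_{j≠i} q_j = 0.
With identical exporters, set every q_j = q: then 304 − 4q − 6q = 0, i.e. q = 304/10 = 30.4.

30.4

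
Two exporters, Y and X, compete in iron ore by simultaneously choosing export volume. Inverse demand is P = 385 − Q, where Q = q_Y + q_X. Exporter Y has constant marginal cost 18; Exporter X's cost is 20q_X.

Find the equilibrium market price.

Exporter Y's profit: π = q_Y(385 − (q_Y + q_X)) − 18q_Y.
∂π/∂q_Y = 367 − 2q_Y − q_X = 0, so q_Y = 183.5 − 0.5q_X.
By the same steps for X: q_X = 182.5 − 0.5q_Y.
Substituting the second reaction function into the first: q_Y = 183.5 − 0.5(182.5 − 0.5q_Y), which gives 0.75q_Y = 92.25 ⇒ q_Y = 123.
Then q_X = 182.5 − 0.5·123 = 121.
Equilibrium price: P = 385 − 244 = 141.

141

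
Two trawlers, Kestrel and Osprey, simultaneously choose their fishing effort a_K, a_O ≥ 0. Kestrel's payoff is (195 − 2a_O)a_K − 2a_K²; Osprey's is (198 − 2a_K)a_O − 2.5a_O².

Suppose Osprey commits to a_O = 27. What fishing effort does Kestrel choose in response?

35.25

Expanding Kestrel's payoff: 195a_K − 2a_Oa_K − 2a_K².
∂π/∂a_K = 195 − 2a_O − 4a_K = 0, so a_K = 48.75 − 0.5a_O.
At a_O = 27: a_K = 48.75 − 0.5·27 = 35.25.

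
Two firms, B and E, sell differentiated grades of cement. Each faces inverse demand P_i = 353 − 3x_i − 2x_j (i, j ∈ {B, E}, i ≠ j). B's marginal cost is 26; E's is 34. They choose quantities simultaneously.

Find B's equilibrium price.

150.125

Firm B's profit: π = x_B(353 − 3x_B − 2x_E) − 26x_B.
∂π/∂x_B = 327 − 6x_B − 2x_E = 0 ⇒ x_B = 54.5 − (1/3)x_E.
Similarly x_E = 319/6 − (1/3)x_B.
Substituting the second reaction function into the first: x_B = 54.5 − (1/3)(319/6 − (1/3)x_B), which gives (8/9)x_B = 331/9 ⇒ x_B = 41.375.
Then x_E = 319/6 − (1/3)·41.375 = 39.375.
P_B = 353 − 3·41.375 − 2·39.375 = 150.125.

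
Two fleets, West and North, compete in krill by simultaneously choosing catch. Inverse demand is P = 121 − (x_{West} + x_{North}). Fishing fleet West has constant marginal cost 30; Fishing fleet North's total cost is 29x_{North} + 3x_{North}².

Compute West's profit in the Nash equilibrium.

Fishing fleet West's profit: π = x_{West}(121 − (x_{West} + x_{North})) − 30x_{West}.
∂π/∂x_{West} = 91 − 2x_{West} − x_{North} = 0, so x_{West} = 45.5 − 0.5x_{North}.
For North: ∂π/∂x_{North} = 92 − 8x_{North} − x_{West} = 0 ⇒ x_{North} = 11.5 − 0.125x_{West}.
Substituting the second reaction function into the first: x_{West} = 45.5 − 0.5(11.5 − 0.125x_{West}), which gives 0.9375x_{West} = 39.75 ⇒ x_{West} = 42.4.
Then x_{North} = 11.5 − 0.125·42.4 = 6.2.
Price P = 121 − 48.6 = 72.4.
West's profit: (72.4 − 30)·42.4 = 1797.76.

1797.76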